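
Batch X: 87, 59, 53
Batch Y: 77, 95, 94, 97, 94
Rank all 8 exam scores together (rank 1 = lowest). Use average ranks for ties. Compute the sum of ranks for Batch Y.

Sorted (ascending): 53, 59, 77, 87, 94, 94, 95, 97
The 2 values of 94 occupy positions 5–6 → average rank (5+6)/2 = 5.5.
Batch Y values → pooled ranks: 77→3, 95→7, 94→5.5, 97→8, 94→5.5
Rank sum = 3 + 7 + 5.5 + 8 + 5.5 = 29

29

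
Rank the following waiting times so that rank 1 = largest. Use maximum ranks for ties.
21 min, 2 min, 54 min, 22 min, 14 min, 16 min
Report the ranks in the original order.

3, 6, 1, 2, 5, 4

Sorted (descending): 54, 22, 21, 16, 14, 2
No ties — each value takes its position as its rank.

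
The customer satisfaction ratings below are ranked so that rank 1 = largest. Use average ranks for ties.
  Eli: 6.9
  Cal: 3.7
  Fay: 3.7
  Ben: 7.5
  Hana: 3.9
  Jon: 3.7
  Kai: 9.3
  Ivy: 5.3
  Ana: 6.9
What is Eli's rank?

Sorted (descending): 9.3, 7.5, 6.9, 6.9, 5.3, 3.9, 3.7, 3.7, 3.7
The 2 values of 6.9 occupy positions 3–4 → average rank (3+4)/2 = 3.5.
The 3 values of 3.7 occupy positions 7–9 → average rank 8.
Eli has value 6.9 → rank 3.5.

3.5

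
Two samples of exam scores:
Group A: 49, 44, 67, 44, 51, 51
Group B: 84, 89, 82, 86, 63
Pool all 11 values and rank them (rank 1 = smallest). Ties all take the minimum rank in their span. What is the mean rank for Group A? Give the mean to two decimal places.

3.33

Sorted (ascending): 44, 44, 49, 51, 51, 63, 67, 82, 84, 86, 89
The 2 values of 44 occupy positions 1–2 → each gets rank 1.
The 2 values of 51 occupy positions 4–5 → each gets rank 4.
Group A values → pooled ranks: 49→3, 44→1, 67→7, 44→1, 51→4, 51→4
Mean rank = (3 + 1 + 7 + 1 + 4 + 4) / 6 = 3.33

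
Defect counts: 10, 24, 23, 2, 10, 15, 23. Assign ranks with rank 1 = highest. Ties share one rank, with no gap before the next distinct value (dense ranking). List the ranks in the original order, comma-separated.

Sorted (descending): 24, 23, 23, 15, 10, 10, 2
The 2 values of 23 share dense rank 2.
The 2 values of 10 share dense rank 4.
Remaining distinct values take the next consecutive integers.

4, 1, 2, 5, 4, 3, 2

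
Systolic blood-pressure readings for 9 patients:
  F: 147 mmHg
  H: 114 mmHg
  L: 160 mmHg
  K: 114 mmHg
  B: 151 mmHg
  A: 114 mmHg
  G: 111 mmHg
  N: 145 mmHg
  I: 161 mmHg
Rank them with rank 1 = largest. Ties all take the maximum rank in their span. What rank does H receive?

8

Sorted (descending): 161, 160, 151, 147, 145, 114, 114, 114, 111
The 3 values of 114 occupy positions 6–8 → each gets rank 8.
H has value 114 mmHg → rank 8.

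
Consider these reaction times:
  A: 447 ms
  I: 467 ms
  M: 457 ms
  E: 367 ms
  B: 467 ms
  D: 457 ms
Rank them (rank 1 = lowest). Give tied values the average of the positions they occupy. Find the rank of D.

Sorted (ascending): 367, 447, 457, 457, 467, 467
The 2 values of 457 occupy positions 3–4 → average rank (3+4)/2 = 3.5.
The 2 values of 467 occupy positions 5–6 → average rank (5+6)/2 = 5.5.
D has value 457 ms → rank 3.5.

3.5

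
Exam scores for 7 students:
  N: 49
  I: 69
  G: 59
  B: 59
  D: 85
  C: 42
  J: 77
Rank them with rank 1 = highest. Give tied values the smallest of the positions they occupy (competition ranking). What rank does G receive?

4

Sorted (descending): 85, 77, 69, 59, 59, 49, 42
The 2 values of 59 occupy positions 4–5 → each gets rank 4.
G has value 59 → rank 4.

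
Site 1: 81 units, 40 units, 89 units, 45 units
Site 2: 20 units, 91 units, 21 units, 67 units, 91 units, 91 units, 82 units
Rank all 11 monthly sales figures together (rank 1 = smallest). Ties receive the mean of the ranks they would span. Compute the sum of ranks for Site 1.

21

Sorted (ascending): 20, 21, 40, 45, 67, 81, 82, 89, 91, 91, 91
The 3 values of 91 occupy positions 9–11 → average rank 10.
Site 1 values → pooled ranks: 81→6, 40→3, 89→8, 45→4
Rank sum = 6 + 3 + 8 + 4 = 21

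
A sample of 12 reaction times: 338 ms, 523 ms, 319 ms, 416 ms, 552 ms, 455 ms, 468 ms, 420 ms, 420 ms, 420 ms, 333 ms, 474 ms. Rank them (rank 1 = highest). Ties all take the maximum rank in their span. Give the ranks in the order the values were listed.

10, 2, 12, 9, 1, 5, 4, 8, 8, 8, 11, 3

Sorted (descending): 552, 523, 474, 468, 455, 420, 420, 420, 416, 338, 333, 319
The 3 values of 420 occupy positions 6–8 → each gets rank 8.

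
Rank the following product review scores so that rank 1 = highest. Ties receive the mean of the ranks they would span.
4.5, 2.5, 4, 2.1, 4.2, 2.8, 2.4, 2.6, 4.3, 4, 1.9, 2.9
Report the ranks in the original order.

1, 9, 4.5, 11, 3, 7, 10, 8, 2, 4.5, 12, 6

Sorted (descending): 4.5, 4.3, 4.2, 4, 4, 2.9, 2.8, 2.6, 2.5, 2.4, 2.1, 1.9
The 2 values of 4 occupy positions 4–5 → average rank (4+5)/2 = 4.5.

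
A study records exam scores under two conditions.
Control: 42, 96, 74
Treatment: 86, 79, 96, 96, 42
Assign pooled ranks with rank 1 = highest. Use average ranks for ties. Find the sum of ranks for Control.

Sorted (descending): 96, 96, 96, 86, 79, 74, 42, 42
The 3 values of 96 occupy positions 1–3 → average rank 2.
The 2 values of 42 occupy positions 7–8 → average rank (7+8)/2 = 7.5.
Control values → pooled ranks: 42→7.5, 96→2, 74→6
Rank sum = 7.5 + 2 + 6 = 15.5

15.5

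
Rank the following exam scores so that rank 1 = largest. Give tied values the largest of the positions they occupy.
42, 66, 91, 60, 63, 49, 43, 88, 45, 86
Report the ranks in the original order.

10, 4, 1, 6, 5, 7, 9, 2, 8, 3

Sorted (descending): 91, 88, 86, 66, 63, 60, 49, 45, 43, 42
No ties — each value takes its position as its rank.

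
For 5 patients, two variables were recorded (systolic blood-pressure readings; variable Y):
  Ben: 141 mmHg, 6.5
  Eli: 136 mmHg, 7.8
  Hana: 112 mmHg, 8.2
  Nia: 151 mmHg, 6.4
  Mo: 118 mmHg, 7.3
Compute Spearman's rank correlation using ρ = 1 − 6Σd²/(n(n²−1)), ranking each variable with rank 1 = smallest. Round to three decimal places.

-0.900

Ranks of variable 1: 4, 3, 1, 5, 2
Ranks of variable 2: 2, 4, 5, 1, 3
d = r₁ − r₂: 2, -1, -4, 4, -1
d²: 4, 1, 16, 16, 1; Σd² = 38
ρ = 1 − 6·38/(5·24) = 1 − 228/120 = -0.900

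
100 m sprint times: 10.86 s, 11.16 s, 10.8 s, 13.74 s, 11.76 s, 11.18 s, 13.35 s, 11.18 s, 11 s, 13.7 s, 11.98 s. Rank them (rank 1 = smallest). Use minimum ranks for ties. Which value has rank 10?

Sorted (ascending): 10.8, 10.86, 11, 11.16, 11.18, 11.18, 11.76, 11.98, 13.35, 13.7, 13.74
The 2 values of 11.18 occupy positions 5–6 → each gets rank 5.
Rank 10 → value 13.7.

13.7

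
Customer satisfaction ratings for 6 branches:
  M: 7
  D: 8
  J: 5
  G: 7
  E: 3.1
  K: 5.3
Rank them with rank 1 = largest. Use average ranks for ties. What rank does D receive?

Sorted (descending): 8, 7, 7, 5.3, 5, 3.1
The 2 values of 7 occupy positions 2–3 → average rank (2+3)/2 = 2.5.
D has value 8 → rank 1.

1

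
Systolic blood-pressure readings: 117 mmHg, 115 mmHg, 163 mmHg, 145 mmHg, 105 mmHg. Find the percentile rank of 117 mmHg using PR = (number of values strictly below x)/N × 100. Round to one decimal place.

N = 5.
Strictly below 117: 2. Equal to 117: 1.
PR = 2/5 × 100 = 40.0

40.0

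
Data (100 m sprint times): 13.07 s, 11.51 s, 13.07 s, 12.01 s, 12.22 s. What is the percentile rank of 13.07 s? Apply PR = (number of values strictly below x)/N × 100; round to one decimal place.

60.0

N = 5.
Strictly below 13.07: 3. Equal to 13.07: 2.
PR = 3/5 × 100 = 60.0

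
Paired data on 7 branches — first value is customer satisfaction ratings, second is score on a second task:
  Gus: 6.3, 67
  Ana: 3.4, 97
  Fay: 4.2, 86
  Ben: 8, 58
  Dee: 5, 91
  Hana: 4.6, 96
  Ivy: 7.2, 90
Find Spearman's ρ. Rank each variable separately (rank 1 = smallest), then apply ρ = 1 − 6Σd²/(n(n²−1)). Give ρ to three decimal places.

-0.714

Ranks of variable 1: 5, 1, 2, 7, 4, 3, 6
Ranks of variable 2: 2, 7, 3, 1, 5, 6, 4
d = r₁ − r₂: 3, -6, -1, 6, -1, -3, 2
d²: 9, 36, 1, 36, 1, 9, 4; Σd² = 96
ρ = 1 − 6·96/(7·48) = 1 − 576/336 = -0.714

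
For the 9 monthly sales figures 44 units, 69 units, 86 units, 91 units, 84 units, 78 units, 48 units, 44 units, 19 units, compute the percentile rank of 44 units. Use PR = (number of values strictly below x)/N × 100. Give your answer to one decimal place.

11.1

N = 9.
Strictly below 44: 1. Equal to 44: 2.
PR = 1/9 × 100 = 11.1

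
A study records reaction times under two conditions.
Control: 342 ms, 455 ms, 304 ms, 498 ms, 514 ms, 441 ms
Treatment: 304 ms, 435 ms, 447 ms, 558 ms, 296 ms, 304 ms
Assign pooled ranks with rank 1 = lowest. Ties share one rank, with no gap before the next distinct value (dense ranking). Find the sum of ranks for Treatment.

25

Sorted (ascending): 296, 304, 304, 304, 342, 435, 441, 447, 455, 498, 514, 558
The 3 values of 304 share dense rank 2.
Remaining distinct values take the next consecutive integers.
Treatment values → pooled ranks: 304→2, 435→4, 447→6, 558→10, 296→1, 304→2
Rank sum = 2 + 4 + 6 + 10 + 1 + 2 = 25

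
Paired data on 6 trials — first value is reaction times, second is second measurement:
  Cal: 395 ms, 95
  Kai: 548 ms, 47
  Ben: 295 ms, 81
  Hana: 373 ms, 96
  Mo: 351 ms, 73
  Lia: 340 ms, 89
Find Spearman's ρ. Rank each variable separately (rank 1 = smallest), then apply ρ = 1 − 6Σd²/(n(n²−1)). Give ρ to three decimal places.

Ranks of variable 1: 5, 6, 1, 4, 3, 2
Ranks of variable 2: 5, 1, 3, 6, 2, 4
d = r₁ − r₂: 0, 5, -2, -2, 1, -2
d²: 0, 25, 4, 4, 1, 4; Σd² = 38
ρ = 1 − 6·38/(6·35) = 1 − 228/210 = -0.086

-0.086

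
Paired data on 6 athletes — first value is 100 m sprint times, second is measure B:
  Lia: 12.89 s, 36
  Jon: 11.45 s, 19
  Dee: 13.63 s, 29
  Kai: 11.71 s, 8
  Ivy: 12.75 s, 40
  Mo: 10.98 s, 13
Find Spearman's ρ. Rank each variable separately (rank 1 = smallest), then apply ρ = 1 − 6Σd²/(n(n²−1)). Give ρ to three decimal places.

0.600

Ranks of variable 1: 5, 2, 6, 3, 4, 1
Ranks of variable 2: 5, 3, 4, 1, 6, 2
d = r₁ − r₂: 0, -1, 2, 2, -2, -1
d²: 0, 1, 4, 4, 4, 1; Σd² = 14
ρ = 1 − 6·14/(6·35) = 1 − 84/210 = 0.600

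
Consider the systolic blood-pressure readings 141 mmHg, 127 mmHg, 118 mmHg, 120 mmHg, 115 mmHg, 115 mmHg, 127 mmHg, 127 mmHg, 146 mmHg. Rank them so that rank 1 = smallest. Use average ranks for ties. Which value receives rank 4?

Sorted (ascending): 115, 115, 118, 120, 127, 127, 127, 141, 146
The 2 values of 115 occupy positions 1–2 → average rank (1+2)/2 = 1.5.
The 3 values of 127 occupy positions 5–7 → average rank 6.
Rank 4 → value 120.

120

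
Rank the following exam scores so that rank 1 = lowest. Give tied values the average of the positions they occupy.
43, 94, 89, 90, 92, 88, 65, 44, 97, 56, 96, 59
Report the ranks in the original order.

Sorted (ascending): 43, 44, 56, 59, 65, 88, 89, 90, 92, 94, 96, 97
No ties — each value takes its position as its rank.

1, 10, 7, 8, 9, 6, 5, 2, 12, 3, 11, 4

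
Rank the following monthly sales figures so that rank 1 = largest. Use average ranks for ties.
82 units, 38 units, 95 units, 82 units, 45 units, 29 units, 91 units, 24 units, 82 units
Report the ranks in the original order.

4, 7, 1, 4, 6, 8, 2, 9, 4

Sorted (descending): 95, 91, 82, 82, 82, 45, 38, 29, 24
The 3 values of 82 occupy positions 3–5 → average rank 4.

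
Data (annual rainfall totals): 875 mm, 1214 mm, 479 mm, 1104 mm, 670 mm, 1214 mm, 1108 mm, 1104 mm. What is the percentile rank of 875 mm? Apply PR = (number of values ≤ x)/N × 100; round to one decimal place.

N = 8.
Strictly below 875: 2. Equal to 875: 1.
PR = 3/8 × 100 = 37.5

37.5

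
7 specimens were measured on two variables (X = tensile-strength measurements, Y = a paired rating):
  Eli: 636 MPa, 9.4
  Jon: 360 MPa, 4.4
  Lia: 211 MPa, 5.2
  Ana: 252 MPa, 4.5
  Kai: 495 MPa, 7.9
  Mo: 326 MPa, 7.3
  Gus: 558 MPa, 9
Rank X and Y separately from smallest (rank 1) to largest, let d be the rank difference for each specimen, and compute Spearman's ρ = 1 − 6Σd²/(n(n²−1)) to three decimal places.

0.750

Ranks of variable 1: 7, 4, 1, 2, 5, 3, 6
Ranks of variable 2: 7, 1, 3, 2, 5, 4, 6
d = r₁ − r₂: 0, 3, -2, 0, 0, -1, 0
d²: 0, 9, 4, 0, 0, 1, 0; Σd² = 14
ρ = 1 − 6·14/(7·48) = 1 − 84/336 = 0.750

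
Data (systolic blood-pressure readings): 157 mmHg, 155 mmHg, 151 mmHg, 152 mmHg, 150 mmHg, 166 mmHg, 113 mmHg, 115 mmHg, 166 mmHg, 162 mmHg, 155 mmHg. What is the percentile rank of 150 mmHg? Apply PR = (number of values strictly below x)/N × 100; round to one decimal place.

N = 11.
Strictly below 150: 2. Equal to 150: 1.
PR = 2/11 × 100 = 18.2

18.2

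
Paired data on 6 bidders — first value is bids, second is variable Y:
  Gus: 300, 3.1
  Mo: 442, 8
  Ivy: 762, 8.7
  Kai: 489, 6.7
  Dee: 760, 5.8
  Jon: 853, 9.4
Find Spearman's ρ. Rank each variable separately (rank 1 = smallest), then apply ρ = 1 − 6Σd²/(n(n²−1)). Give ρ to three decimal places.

Ranks of variable 1: 1, 2, 5, 3, 4, 6
Ranks of variable 2: 1, 4, 5, 3, 2, 6
d = r₁ − r₂: 0, -2, 0, 0, 2, 0
d²: 0, 4, 0, 0, 4, 0; Σd² = 8
ρ = 1 − 6·8/(6·35) = 1 − 48/210 = 0.771

0.771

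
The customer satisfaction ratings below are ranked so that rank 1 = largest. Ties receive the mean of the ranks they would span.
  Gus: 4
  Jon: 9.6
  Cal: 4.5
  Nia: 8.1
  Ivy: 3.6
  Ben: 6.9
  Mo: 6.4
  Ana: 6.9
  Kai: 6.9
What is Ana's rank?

4

Sorted (descending): 9.6, 8.1, 6.9, 6.9, 6.9, 6.4, 4.5, 4, 3.6
The 3 values of 6.9 occupy positions 3–5 → average rank 4.
Ana has value 6.9 → rank 4.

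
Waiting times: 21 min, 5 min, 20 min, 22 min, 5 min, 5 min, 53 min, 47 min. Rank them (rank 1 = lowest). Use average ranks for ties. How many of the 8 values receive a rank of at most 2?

Sorted (ascending): 5, 5, 5, 20, 21, 22, 47, 53
The 3 values of 5 occupy positions 1–3 → average rank 2.
Ranks ≤ 2: {2, 2, 2} → 3 values.

3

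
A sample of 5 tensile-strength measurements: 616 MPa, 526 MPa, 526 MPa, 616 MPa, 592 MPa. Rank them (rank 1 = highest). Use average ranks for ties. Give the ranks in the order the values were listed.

Sorted (descending): 616, 616, 592, 526, 526
The 2 values of 616 occupy positions 1–2 → average rank (1+2)/2 = 1.5.
The 2 values of 526 occupy positions 4–5 → average rank (4+5)/2 = 4.5.

1.5, 4.5, 4.5, 1.5, 3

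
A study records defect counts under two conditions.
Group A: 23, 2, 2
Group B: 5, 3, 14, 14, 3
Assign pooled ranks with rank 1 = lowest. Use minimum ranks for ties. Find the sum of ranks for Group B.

Sorted (ascending): 2, 2, 3, 3, 5, 14, 14, 23
The 2 values of 2 occupy positions 1–2 → each gets rank 1.
The 2 values of 3 occupy positions 3–4 → each gets rank 3.
The 2 values of 14 occupy positions 6–7 → each gets rank 6.
Group B values → pooled ranks: 5→5, 3→3, 14→6, 14→6, 3→3
Rank sum = 5 + 3 + 6 + 6 + 3 = 23

23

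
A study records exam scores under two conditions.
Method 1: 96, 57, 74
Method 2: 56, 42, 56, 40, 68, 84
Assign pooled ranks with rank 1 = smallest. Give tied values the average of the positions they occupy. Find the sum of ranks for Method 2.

Sorted (ascending): 40, 42, 56, 56, 57, 68, 74, 84, 96
The 2 values of 56 occupy positions 3–4 → average rank (3+4)/2 = 3.5.
Method 2 values → pooled ranks: 56→3.5, 42→2, 56→3.5, 40→1, 68→6, 84→8
Rank sum = 3.5 + 2 + 3.5 + 1 + 6 + 8 = 24

24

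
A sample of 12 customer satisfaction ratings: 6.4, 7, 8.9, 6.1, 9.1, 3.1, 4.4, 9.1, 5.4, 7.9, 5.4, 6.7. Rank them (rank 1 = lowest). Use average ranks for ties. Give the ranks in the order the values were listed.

Sorted (ascending): 3.1, 4.4, 5.4, 5.4, 6.1, 6.4, 6.7, 7, 7.9, 8.9, 9.1, 9.1
The 2 values of 5.4 occupy positions 3–4 → average rank (3+4)/2 = 3.5.
The 2 values of 9.1 occupy positions 11–12 → average rank (11+12)/2 = 11.5.

6, 8, 10, 5, 11.5, 1, 2, 11.5, 3.5, 9, 3.5, 7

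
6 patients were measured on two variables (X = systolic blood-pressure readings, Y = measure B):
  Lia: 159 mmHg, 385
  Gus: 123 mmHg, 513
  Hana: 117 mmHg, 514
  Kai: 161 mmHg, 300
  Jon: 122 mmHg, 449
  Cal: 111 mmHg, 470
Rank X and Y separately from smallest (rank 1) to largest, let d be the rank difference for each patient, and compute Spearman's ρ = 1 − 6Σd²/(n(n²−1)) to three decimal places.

Ranks of variable 1: 5, 4, 2, 6, 3, 1
Ranks of variable 2: 2, 5, 6, 1, 3, 4
d = r₁ − r₂: 3, -1, -4, 5, 0, -3
d²: 9, 1, 16, 25, 0, 9; Σd² = 60
ρ = 1 − 6·60/(6·35) = 1 − 360/210 = -0.714

-0.714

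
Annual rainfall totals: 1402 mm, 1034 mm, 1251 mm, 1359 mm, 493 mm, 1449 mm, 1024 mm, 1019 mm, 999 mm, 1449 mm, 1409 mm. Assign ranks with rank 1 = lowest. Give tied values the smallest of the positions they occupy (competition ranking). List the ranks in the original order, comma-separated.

8, 5, 6, 7, 1, 10, 4, 3, 2, 10, 9

Sorted (ascending): 493, 999, 1019, 1024, 1034, 1251, 1359, 1402, 1409, 1449, 1449
The 2 values of 1449 occupy positions 10–11 → each gets rank 10.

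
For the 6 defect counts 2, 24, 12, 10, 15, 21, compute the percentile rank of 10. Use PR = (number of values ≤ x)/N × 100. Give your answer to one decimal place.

N = 6.
Strictly below 10: 1. Equal to 10: 1.
PR = 2/6 × 100 = 33.3

33.3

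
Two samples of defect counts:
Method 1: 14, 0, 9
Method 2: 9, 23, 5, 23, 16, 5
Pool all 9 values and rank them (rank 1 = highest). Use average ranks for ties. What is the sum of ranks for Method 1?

18.5

Sorted (descending): 23, 23, 16, 14, 9, 9, 5, 5, 0
The 2 values of 23 occupy positions 1–2 → average rank (1+2)/2 = 1.5.
The 2 values of 9 occupy positions 5–6 → average rank (5+6)/2 = 5.5.
The 2 values of 5 occupy positions 7–8 → average rank (7+8)/2 = 7.5.
Method 1 values → pooled ranks: 14→4, 0→9, 9→5.5
Rank sum = 4 + 9 + 5.5 = 18.5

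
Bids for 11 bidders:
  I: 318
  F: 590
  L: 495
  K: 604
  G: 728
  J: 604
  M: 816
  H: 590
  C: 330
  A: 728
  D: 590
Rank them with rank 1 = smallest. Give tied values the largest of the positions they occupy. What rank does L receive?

Sorted (ascending): 318, 330, 495, 590, 590, 590, 604, 604, 728, 728, 816
The 3 values of 590 occupy positions 4–6 → each gets rank 6.
The 2 values of 604 occupy positions 7–8 → each gets rank 8.
The 2 values of 728 occupy positions 9–10 → each gets rank 10.
L has value 495 → rank 3.

3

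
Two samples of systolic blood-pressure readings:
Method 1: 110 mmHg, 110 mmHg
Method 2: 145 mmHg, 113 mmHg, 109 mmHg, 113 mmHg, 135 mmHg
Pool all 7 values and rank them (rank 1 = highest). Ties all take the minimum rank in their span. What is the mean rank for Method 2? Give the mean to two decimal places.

3.20

Sorted (descending): 145, 135, 113, 113, 110, 110, 109
The 2 values of 113 occupy positions 3–4 → each gets rank 3.
The 2 values of 110 occupy positions 5–6 → each gets rank 5.
Method 2 values → pooled ranks: 145→1, 113→3, 109→7, 113→3, 135→2
Mean rank = (1 + 3 + 7 + 3 + 2) / 5 = 3.20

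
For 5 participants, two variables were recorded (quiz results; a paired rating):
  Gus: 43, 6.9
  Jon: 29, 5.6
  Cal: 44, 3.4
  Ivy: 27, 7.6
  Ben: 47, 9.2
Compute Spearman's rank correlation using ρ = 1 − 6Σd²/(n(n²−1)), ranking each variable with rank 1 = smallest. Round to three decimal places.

0.100

Ranks of variable 1: 3, 2, 4, 1, 5
Ranks of variable 2: 3, 2, 1, 4, 5
d = r₁ − r₂: 0, 0, 3, -3, 0
d²: 0, 0, 9, 9, 0; Σd² = 18
ρ = 1 − 6·18/(5·24) = 1 − 108/120 = 0.100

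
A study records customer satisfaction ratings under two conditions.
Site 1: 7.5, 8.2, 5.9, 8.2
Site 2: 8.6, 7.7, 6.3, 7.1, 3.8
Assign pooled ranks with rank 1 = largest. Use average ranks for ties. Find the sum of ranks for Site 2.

Sorted (descending): 8.6, 8.2, 8.2, 7.7, 7.5, 7.1, 6.3, 5.9, 3.8
The 2 values of 8.2 occupy positions 2–3 → average rank (2+3)/2 = 2.5.
Site 2 values → pooled ranks: 8.6→1, 7.7→4, 6.3→7, 7.1→6, 3.8→9
Rank sum = 1 + 4 + 7 + 6 + 9 = 27

27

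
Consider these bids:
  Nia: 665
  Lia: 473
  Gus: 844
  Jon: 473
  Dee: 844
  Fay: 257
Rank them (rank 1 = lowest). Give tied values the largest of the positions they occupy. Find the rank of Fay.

Sorted (ascending): 257, 473, 473, 665, 844, 844
The 2 values of 473 occupy positions 2–3 → each gets rank 3.
The 2 values of 844 occupy positions 5–6 → each gets rank 6.
Fay has value 257 → rank 1.

1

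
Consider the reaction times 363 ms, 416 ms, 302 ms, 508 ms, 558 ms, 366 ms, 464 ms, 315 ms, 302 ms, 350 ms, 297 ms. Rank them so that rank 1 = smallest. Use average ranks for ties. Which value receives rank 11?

558

Sorted (ascending): 297, 302, 302, 315, 350, 363, 366, 416, 464, 508, 558
The 2 values of 302 occupy positions 2–3 → average rank (2+3)/2 = 2.5.
Rank 11 → value 558.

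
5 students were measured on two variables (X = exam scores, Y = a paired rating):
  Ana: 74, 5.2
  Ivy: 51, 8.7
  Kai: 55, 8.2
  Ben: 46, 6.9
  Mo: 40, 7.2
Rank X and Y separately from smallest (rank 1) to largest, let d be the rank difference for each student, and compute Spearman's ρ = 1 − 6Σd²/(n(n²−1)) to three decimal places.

-0.200

Ranks of variable 1: 5, 3, 4, 2, 1
Ranks of variable 2: 1, 5, 4, 2, 3
d = r₁ − r₂: 4, -2, 0, 0, -2
d²: 16, 4, 0, 0, 4; Σd² = 24
ρ = 1 − 6·24/(5·24) = 1 − 144/120 = -0.200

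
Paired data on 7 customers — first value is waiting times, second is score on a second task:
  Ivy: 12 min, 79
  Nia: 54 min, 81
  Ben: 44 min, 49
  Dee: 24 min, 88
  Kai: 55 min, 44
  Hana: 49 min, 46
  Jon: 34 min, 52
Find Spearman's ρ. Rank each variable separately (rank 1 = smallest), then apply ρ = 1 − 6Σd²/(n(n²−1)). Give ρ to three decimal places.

-0.571

Ranks of variable 1: 1, 6, 4, 2, 7, 5, 3
Ranks of variable 2: 5, 6, 3, 7, 1, 2, 4
d = r₁ − r₂: -4, 0, 1, -5, 6, 3, -1
d²: 16, 0, 1, 25, 36, 9, 1; Σd² = 88
ρ = 1 − 6·88/(7·48) = 1 − 528/336 = -0.571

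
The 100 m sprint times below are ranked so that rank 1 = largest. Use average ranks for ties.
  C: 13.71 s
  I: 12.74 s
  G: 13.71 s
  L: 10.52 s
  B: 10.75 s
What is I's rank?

Sorted (descending): 13.71, 13.71, 12.74, 10.75, 10.52
The 2 values of 13.71 occupy positions 1–2 → average rank (1+2)/2 = 1.5.
I has value 12.74 s → rank 3.

3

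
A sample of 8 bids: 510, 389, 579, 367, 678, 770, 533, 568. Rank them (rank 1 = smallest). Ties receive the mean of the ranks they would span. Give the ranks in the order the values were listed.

Sorted (ascending): 367, 389, 510, 533, 568, 579, 678, 770
No ties — each value takes its position as its rank.

3, 2, 6, 1, 7, 8, 4, 5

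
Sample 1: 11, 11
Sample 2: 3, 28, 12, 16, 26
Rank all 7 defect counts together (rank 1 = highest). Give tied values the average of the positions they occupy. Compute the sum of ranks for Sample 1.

Sorted (descending): 28, 26, 16, 12, 11, 11, 3
The 2 values of 11 occupy positions 5–6 → average rank (5+6)/2 = 5.5.
Sample 1 values → pooled ranks: 11→5.5, 11→5.5
Rank sum = 5.5 + 5.5 = 11

11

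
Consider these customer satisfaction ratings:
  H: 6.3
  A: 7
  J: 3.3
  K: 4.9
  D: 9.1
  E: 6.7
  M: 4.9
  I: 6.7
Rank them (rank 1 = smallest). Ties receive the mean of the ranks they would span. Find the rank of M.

Sorted (ascending): 3.3, 4.9, 4.9, 6.3, 6.7, 6.7, 7, 9.1
The 2 values of 4.9 occupy positions 2–3 → average rank (2+3)/2 = 2.5.
The 2 values of 6.7 occupy positions 5–6 → average rank (5+6)/2 = 5.5.
M has value 4.9 → rank 2.5.

2.5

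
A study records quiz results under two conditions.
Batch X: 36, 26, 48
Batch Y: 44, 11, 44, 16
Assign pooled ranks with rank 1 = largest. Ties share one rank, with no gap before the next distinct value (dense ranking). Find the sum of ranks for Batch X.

8

Sorted (descending): 48, 44, 44, 36, 26, 16, 11
The 2 values of 44 share dense rank 2.
Remaining distinct values take the next consecutive integers.
Batch X values → pooled ranks: 36→3, 26→4, 48→1
Rank sum = 3 + 4 + 1 = 8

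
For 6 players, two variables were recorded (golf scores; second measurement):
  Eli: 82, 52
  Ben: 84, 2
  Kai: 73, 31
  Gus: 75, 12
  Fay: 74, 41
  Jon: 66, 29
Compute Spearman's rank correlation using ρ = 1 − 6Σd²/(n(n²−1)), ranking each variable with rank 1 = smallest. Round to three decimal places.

-0.200

Ranks of variable 1: 5, 6, 2, 4, 3, 1
Ranks of variable 2: 6, 1, 4, 2, 5, 3
d = r₁ − r₂: -1, 5, -2, 2, -2, -2
d²: 1, 25, 4, 4, 4, 4; Σd² = 42
ρ = 1 − 6·42/(6·35) = 1 − 252/210 = -0.200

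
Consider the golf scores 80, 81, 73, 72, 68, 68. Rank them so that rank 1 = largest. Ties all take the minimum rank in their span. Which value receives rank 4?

Sorted (descending): 81, 80, 73, 72, 68, 68
The 2 values of 68 occupy positions 5–6 → each gets rank 5.
Rank 4 → value 72.

72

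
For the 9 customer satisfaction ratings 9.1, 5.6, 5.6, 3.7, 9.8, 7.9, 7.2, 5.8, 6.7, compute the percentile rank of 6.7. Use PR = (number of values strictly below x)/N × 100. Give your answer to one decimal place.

44.4

N = 9.
Strictly below 6.7: 4. Equal to 6.7: 1.
PR = 4/9 × 100 = 44.4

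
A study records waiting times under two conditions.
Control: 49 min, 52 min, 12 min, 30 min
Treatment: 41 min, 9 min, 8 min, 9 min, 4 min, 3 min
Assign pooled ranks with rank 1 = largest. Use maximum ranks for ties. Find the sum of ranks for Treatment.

Sorted (descending): 52, 49, 41, 30, 12, 9, 9, 8, 4, 3
The 2 values of 9 occupy positions 6–7 → each gets rank 7.
Treatment values → pooled ranks: 41→3, 9→7, 8→8, 9→7, 4→9, 3→10
Rank sum = 3 + 7 + 8 + 7 + 9 + 10 = 44

44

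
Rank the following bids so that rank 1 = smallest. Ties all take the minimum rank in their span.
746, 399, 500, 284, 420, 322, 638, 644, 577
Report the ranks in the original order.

Sorted (ascending): 284, 322, 399, 420, 500, 577, 638, 644, 746
No ties — each value takes its position as its rank.

9, 3, 5, 1, 4, 2, 7, 8, 6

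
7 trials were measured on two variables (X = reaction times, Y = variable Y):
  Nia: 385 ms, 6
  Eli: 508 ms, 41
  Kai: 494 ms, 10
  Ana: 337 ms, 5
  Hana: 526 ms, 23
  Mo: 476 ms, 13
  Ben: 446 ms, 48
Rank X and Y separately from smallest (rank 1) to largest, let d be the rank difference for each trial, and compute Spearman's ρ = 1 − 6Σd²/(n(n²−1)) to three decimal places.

Ranks of variable 1: 2, 6, 5, 1, 7, 4, 3
Ranks of variable 2: 2, 6, 3, 1, 5, 4, 7
d = r₁ − r₂: 0, 0, 2, 0, 2, 0, -4
d²: 0, 0, 4, 0, 4, 0, 16; Σd² = 24
ρ = 1 − 6·24/(7·48) = 1 − 144/336 = 0.571

0.571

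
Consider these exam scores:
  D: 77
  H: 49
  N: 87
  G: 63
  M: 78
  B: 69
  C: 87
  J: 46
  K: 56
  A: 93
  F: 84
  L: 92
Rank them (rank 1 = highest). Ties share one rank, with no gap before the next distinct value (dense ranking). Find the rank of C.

Sorted (descending): 93, 92, 87, 87, 84, 78, 77, 69, 63, 56, 49, 46
The 2 values of 87 share dense rank 3.
Remaining distinct values take the next consecutive integers.
C has value 87 → rank 3.

3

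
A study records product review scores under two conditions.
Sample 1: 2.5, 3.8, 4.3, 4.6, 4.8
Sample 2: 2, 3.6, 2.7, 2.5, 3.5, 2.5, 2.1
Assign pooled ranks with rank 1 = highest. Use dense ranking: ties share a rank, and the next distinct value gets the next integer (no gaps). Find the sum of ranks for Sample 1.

18

Sorted (descending): 4.8, 4.6, 4.3, 3.8, 3.6, 3.5, 2.7, 2.5, 2.5, 2.5, 2.1, 2
The 3 values of 2.5 share dense rank 8.
Remaining distinct values take the next consecutive integers.
Sample 1 values → pooled ranks: 2.5→8, 3.8→4, 4.3→3, 4.6→2, 4.8→1
Rank sum = 8 + 4 + 3 + 2 + 1 = 18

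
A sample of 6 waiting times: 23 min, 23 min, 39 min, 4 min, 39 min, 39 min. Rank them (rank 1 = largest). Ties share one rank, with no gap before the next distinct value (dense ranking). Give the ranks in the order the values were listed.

Sorted (descending): 39, 39, 39, 23, 23, 4
The 3 values of 39 share dense rank 1.
The 2 values of 23 share dense rank 2.
Remaining distinct values take the next consecutive integers.

2, 2, 1, 3, 1, 1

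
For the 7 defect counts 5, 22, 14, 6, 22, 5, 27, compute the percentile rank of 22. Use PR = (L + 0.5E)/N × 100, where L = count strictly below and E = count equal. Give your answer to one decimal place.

N = 7.
Strictly below 22: 4. Equal to 22: 2.
PR = (4 + 0.5·2)/7 × 100 = 71.4

71.4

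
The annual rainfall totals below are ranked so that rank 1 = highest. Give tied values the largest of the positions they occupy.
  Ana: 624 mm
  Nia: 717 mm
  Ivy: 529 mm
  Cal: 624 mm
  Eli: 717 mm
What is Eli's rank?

Sorted (descending): 717, 717, 624, 624, 529
The 2 values of 717 occupy positions 1–2 → each gets rank 2.
The 2 values of 624 occupy positions 3–4 → each gets rank 4.
Eli has value 717 mm → rank 2.

2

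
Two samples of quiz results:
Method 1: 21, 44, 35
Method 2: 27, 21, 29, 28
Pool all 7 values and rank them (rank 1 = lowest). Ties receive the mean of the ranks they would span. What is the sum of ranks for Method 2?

13.5

Sorted (ascending): 21, 21, 27, 28, 29, 35, 44
The 2 values of 21 occupy positions 1–2 → average rank (1+2)/2 = 1.5.
Method 2 values → pooled ranks: 27→3, 21→1.5, 29→5, 28→4
Rank sum = 3 + 1.5 + 5 + 4 = 13.5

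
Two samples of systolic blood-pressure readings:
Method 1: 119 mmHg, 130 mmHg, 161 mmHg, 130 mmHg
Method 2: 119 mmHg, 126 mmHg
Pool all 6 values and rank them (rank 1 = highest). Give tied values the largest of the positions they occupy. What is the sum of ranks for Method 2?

10

Sorted (descending): 161, 130, 130, 126, 119, 119
The 2 values of 130 occupy positions 2–3 → each gets rank 3.
The 2 values of 119 occupy positions 5–6 → each gets rank 6.
Method 2 values → pooled ranks: 119→6, 126→4
Rank sum = 6 + 4 = 10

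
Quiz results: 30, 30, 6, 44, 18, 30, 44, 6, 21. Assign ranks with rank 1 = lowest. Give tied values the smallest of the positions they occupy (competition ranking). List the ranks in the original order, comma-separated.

Sorted (ascending): 6, 6, 18, 21, 30, 30, 30, 44, 44
The 2 values of 6 occupy positions 1–2 → each gets rank 1.
The 3 values of 30 occupy positions 5–7 → each gets rank 5.
The 2 values of 44 occupy positions 8–9 → each gets rank 8.

5, 5, 1, 8, 3, 5, 8, 1, 4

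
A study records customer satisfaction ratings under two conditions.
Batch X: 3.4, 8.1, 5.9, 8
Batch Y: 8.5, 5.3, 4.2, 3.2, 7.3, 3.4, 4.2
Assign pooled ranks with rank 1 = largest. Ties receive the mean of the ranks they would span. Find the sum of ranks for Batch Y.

46.5

Sorted (descending): 8.5, 8.1, 8, 7.3, 5.9, 5.3, 4.2, 4.2, 3.4, 3.4, 3.2
The 2 values of 4.2 occupy positions 7–8 → average rank (7+8)/2 = 7.5.
The 2 values of 3.4 occupy positions 9–10 → average rank (9+10)/2 = 9.5.
Batch Y values → pooled ranks: 8.5→1, 5.3→6, 4.2→7.5, 3.2→11, 7.3→4, 3.4→9.5, 4.2→7.5
Rank sum = 1 + 6 + 7.5 + 11 + 4 + 9.5 + 7.5 = 46.5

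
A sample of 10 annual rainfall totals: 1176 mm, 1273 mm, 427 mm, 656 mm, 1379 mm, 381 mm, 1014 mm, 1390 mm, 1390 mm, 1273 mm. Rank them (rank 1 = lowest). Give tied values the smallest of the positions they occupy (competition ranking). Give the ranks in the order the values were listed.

Sorted (ascending): 381, 427, 656, 1014, 1176, 1273, 1273, 1379, 1390, 1390
The 2 values of 1273 occupy positions 6–7 → each gets rank 6.
The 2 values of 1390 occupy positions 9–10 → each gets rank 9.

5, 6, 2, 3, 8, 1, 4, 9, 9, 6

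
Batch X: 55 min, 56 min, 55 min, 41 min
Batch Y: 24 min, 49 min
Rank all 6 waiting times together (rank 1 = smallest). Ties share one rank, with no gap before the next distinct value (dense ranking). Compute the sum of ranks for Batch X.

15

Sorted (ascending): 24, 41, 49, 55, 55, 56
The 2 values of 55 share dense rank 4.
Remaining distinct values take the next consecutive integers.
Batch X values → pooled ranks: 55→4, 56→5, 55→4, 41→2
Rank sum = 4 + 5 + 4 + 2 = 15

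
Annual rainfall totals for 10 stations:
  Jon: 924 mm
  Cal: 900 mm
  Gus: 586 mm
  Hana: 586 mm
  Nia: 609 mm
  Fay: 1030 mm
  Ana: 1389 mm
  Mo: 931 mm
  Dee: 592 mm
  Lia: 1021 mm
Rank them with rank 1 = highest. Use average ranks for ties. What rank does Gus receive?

Sorted (descending): 1389, 1030, 1021, 931, 924, 900, 609, 592, 586, 586
The 2 values of 586 occupy positions 9–10 → average rank (9+10)/2 = 9.5.
Gus has value 586 mm → rank 9.5.

9.5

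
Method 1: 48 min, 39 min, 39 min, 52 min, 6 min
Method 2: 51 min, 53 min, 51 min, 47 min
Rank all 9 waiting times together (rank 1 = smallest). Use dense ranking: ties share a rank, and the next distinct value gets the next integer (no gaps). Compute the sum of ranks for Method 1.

15

Sorted (ascending): 6, 39, 39, 47, 48, 51, 51, 52, 53
The 2 values of 39 share dense rank 2.
The 2 values of 51 share dense rank 5.
Remaining distinct values take the next consecutive integers.
Method 1 values → pooled ranks: 48→4, 39→2, 39→2, 52→6, 6→1
Rank sum = 4 + 2 + 2 + 6 + 1 = 15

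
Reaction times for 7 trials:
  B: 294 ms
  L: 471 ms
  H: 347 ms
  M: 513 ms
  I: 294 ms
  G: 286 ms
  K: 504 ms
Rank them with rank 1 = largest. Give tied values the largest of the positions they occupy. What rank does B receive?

Sorted (descending): 513, 504, 471, 347, 294, 294, 286
The 2 values of 294 occupy positions 5–6 → each gets rank 6.
B has value 294 ms → rank 6.

6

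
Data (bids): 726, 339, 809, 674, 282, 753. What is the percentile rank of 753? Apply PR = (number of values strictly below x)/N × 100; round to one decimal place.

N = 6.
Strictly below 753: 4. Equal to 753: 1.
PR = 4/6 × 100 = 66.7

66.7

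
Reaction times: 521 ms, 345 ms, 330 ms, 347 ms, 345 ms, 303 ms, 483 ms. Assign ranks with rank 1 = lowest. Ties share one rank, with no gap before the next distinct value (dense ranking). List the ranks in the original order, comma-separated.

6, 3, 2, 4, 3, 1, 5

Sorted (ascending): 303, 330, 345, 345, 347, 483, 521
The 2 values of 345 share dense rank 3.
Remaining distinct values take the next consecutive integers.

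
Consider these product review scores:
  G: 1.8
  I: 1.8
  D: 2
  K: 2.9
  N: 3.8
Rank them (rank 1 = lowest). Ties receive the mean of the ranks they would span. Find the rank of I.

1.5

Sorted (ascending): 1.8, 1.8, 2, 2.9, 3.8
The 2 values of 1.8 occupy positions 1–2 → average rank (1+2)/2 = 1.5.
I has value 1.8 → rank 1.5.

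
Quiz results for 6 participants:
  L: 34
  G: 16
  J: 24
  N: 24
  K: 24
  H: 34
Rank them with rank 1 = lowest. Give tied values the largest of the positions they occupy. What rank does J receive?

4

Sorted (ascending): 16, 24, 24, 24, 34, 34
The 3 values of 24 occupy positions 2–4 → each gets rank 4.
The 2 values of 34 occupy positions 5–6 → each gets rank 6.
J has value 24 → rank 4.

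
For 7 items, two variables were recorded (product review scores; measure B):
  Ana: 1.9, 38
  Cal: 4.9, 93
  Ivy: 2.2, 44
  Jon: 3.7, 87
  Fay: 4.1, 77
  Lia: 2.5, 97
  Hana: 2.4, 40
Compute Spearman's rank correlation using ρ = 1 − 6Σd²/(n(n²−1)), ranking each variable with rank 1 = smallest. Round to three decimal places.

Ranks of variable 1: 1, 7, 2, 5, 6, 4, 3
Ranks of variable 2: 1, 6, 3, 5, 4, 7, 2
d = r₁ − r₂: 0, 1, -1, 0, 2, -3, 1
d²: 0, 1, 1, 0, 4, 9, 1; Σd² = 16
ρ = 1 − 6·16/(7·48) = 1 − 96/336 = 0.714

0.714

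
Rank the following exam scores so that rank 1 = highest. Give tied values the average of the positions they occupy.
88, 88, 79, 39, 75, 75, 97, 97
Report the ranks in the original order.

Sorted (descending): 97, 97, 88, 88, 79, 75, 75, 39
The 2 values of 97 occupy positions 1–2 → average rank (1+2)/2 = 1.5.
The 2 values of 88 occupy positions 3–4 → average rank (3+4)/2 = 3.5.
The 2 values of 75 occupy positions 6–7 → average rank (6+7)/2 = 6.5.

3.5, 3.5, 5, 8, 6.5, 6.5, 1.5, 1.5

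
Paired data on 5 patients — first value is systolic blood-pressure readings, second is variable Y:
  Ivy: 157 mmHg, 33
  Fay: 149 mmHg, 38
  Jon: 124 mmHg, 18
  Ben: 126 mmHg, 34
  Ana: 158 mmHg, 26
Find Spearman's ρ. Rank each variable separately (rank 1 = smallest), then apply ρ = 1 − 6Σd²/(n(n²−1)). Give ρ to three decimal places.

Ranks of variable 1: 4, 3, 1, 2, 5
Ranks of variable 2: 3, 5, 1, 4, 2
d = r₁ − r₂: 1, -2, 0, -2, 3
d²: 1, 4, 0, 4, 9; Σd² = 18
ρ = 1 − 6·18/(5·24) = 1 − 108/120 = 0.100

0.100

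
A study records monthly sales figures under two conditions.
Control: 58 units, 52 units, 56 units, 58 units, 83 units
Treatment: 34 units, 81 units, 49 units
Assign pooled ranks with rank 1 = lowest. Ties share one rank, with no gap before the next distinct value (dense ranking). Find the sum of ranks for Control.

24

Sorted (ascending): 34, 49, 52, 56, 58, 58, 81, 83
The 2 values of 58 share dense rank 5.
Remaining distinct values take the next consecutive integers.
Control values → pooled ranks: 58→5, 52→3, 56→4, 58→5, 83→7
Rank sum = 5 + 3 + 4 + 5 + 7 = 24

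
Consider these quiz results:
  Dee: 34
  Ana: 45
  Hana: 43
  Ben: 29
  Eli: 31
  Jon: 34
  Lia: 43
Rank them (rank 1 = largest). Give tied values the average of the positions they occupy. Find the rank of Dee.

4.5

Sorted (descending): 45, 43, 43, 34, 34, 31, 29
The 2 values of 43 occupy positions 2–3 → average rank (2+3)/2 = 2.5.
The 2 values of 34 occupy positions 4–5 → average rank (4+5)/2 = 4.5.
Dee has value 34 → rank 4.5.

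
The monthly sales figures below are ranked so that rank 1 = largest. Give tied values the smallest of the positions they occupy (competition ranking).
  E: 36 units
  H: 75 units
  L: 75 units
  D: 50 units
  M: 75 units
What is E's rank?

Sorted (descending): 75, 75, 75, 50, 36
The 3 values of 75 occupy positions 1–3 → each gets rank 1.
E has value 36 units → rank 5.

5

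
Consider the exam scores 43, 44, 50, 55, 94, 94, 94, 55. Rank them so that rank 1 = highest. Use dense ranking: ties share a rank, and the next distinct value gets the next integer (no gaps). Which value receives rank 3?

50

Sorted (descending): 94, 94, 94, 55, 55, 50, 44, 43
The 3 values of 94 share dense rank 1.
The 2 values of 55 share dense rank 2.
Remaining distinct values take the next consecutive integers.
Rank 3 → value 50.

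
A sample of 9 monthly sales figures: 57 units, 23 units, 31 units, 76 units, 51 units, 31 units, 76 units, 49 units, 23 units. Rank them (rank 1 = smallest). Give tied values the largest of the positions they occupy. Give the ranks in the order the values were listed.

Sorted (ascending): 23, 23, 31, 31, 49, 51, 57, 76, 76
The 2 values of 23 occupy positions 1–2 → each gets rank 2.
The 2 values of 31 occupy positions 3–4 → each gets rank 4.
The 2 values of 76 occupy positions 8–9 → each gets rank 9.

7, 2, 4, 9, 6, 4, 9, 5, 2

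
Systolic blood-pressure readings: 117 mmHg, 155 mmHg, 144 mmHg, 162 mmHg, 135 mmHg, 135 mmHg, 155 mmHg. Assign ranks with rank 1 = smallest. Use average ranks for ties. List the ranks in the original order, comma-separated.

1, 5.5, 4, 7, 2.5, 2.5, 5.5

Sorted (ascending): 117, 135, 135, 144, 155, 155, 162
The 2 values of 135 occupy positions 2–3 → average rank (2+3)/2 = 2.5.
The 2 values of 155 occupy positions 5–6 → average rank (5+6)/2 = 5.5.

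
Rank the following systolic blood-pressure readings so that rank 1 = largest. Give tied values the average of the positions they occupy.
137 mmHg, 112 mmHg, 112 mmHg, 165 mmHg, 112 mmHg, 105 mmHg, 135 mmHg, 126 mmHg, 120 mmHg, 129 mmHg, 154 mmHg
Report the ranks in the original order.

3, 9, 9, 1, 9, 11, 4, 6, 7, 5, 2

Sorted (descending): 165, 154, 137, 135, 129, 126, 120, 112, 112, 112, 105
The 3 values of 112 occupy positions 8–10 → average rank 9.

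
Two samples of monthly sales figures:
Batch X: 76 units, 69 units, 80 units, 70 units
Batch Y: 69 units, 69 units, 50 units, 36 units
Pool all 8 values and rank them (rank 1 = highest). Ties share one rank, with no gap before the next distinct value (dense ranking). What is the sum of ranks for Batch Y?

19

Sorted (descending): 80, 76, 70, 69, 69, 69, 50, 36
The 3 values of 69 share dense rank 4.
Remaining distinct values take the next consecutive integers.
Batch Y values → pooled ranks: 69→4, 69→4, 50→5, 36→6
Rank sum = 4 + 4 + 5 + 6 = 19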